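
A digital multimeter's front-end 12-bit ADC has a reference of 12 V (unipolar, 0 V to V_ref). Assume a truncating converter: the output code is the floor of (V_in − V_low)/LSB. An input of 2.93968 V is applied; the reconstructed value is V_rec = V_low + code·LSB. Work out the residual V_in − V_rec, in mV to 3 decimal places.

LSB = 12/2^12 = 2.930 mV.
(V_in − V_low)/LSB = (2.93968 − 0)/0.00292969 = 1003.4108 → code 1003 (floor).
Reconstructed: 2.9384766 V.
Error = 2.93968 − 2.9384766 = 0.00120344 V = 1.203 mV.

1.203 mV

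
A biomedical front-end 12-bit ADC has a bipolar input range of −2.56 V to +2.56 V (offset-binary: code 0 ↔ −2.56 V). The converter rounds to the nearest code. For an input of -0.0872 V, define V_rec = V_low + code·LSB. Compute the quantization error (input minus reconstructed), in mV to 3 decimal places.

One LSB is 5.12 V / 4096 = 1.250 mV.
Scaled input = 1978.2400 LSBs, so code = 1978.
Code 1978 maps back to (−2.56) + 1978×0.00125 V = -0.0875 V.
Difference: 0.0003 V → 0.300 mV.

0.300 mV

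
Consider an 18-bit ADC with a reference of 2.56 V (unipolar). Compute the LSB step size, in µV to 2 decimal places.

9.77 µV

Full-scale span = 2.56 V.
LSB = 2.56 / 2^18 = 2.56 / 262144 = 9.76563e-06 V = 9.77 µV.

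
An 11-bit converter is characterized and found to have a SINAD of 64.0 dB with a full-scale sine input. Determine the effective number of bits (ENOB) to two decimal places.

ENOB = (SINAD − 1.76) / 6.02 = (64.0 − 1.76)/6.02 = 10.339.

10.34 bits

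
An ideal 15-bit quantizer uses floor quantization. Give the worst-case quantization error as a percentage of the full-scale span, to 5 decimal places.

Truncating → worst-case error = 1 LSB = V_FS/2^15, so 100/32768 = 0.00305176 % of full scale.

0.00305 %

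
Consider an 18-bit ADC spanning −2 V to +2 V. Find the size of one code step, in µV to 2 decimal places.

15.26 µV

Full-scale span = 4 V.
LSB = 4 / 2^18 = 4 / 262144 = 1.52588e-05 V = 15.26 µV.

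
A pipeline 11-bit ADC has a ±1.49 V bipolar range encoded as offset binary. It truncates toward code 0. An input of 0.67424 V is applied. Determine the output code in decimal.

LSB = 2.98 V / 2048 = 1.455 mV.
(0.67424 − (−1.49)) / 0.00145508 = 1487.370 LSBs.
So the output code is 1487.

code 1487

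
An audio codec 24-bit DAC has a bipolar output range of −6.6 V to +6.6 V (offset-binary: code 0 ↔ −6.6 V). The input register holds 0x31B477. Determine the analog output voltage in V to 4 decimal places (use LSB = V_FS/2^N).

-4.0371 V

LSB = 13.2 V / 2^24 = 0.79 µV.
Code 0x31B477 = 3257463 decimal.
V_out = (−6.6) + 3257463 × 7.86781e-07 V = -4.03709 V.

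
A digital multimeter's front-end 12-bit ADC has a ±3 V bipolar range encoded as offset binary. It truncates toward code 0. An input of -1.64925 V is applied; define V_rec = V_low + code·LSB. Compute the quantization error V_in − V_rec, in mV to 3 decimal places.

Step size: 6 V ÷ 2^12 = 1.465 mV.
(-1.64925 − (−3))/0.00146484 = 922.1120; ⌊·⌋ gives code 922.
Reconstructed: -1.6494141 V.
Error = -1.64925 − (−1.6494141) = 0.000164063 V = 0.164 mV.

0.164 mV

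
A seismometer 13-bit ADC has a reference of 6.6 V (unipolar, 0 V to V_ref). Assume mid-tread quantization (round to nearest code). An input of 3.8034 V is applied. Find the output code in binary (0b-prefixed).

code 0b1001001110001 (decimal 4721)

Full-scale span = 6.6 V; LSB = 6.6/2^13 = 0.806 mV.
(V_in − V_low)/LSB = (3.8034 − 0) / 0.000805664 = 4720.826.
round(4720.826) = 4721.
In binary (0b-prefixed): 0b1001001110001.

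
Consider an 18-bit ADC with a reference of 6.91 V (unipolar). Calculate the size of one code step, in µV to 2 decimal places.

26.36 µV

Full-scale span = 6.91 V.
LSB = 6.91 / 2^18 = 6.91 / 262144 = 2.63596e-05 V = 26.36 µV.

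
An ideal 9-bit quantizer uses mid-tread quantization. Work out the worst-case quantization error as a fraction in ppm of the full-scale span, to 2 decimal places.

Rounding → worst-case error = ½ LSB = V_FS/2^10, so 1e+06/1024 = 976.562 ppm of full scale.

976.56 ppm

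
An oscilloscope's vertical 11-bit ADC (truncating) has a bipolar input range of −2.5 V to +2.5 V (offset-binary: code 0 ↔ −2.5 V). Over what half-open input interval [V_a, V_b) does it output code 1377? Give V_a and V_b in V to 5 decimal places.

[0.86182 V, 0.86426 V)

LSB = 5/2^11 = 2.441 mV.
V_a = V_low + 1377·LSB = 0.861816 V; V_b = V_low + 1378·LSB = 0.864258 V.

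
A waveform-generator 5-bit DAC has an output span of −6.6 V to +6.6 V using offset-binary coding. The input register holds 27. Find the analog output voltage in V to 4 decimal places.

LSB = 13.2 V / 2^5 = 412.500 mV.
V_out = (−6.6) + 27 × 0.4125 V = 4.5375 V.

4.5375 V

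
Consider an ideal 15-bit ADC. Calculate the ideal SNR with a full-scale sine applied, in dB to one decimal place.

92.1 dB

SNR ≈ 6.02·N + 1.76 dB = 6.02·15 + 1.76 = 92.06 dB.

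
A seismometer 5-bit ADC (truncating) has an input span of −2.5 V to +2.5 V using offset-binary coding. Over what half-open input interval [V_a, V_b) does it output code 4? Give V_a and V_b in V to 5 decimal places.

LSB = 5/2^5 = 156.250 mV.
V_a = V_low + 4·LSB = -1.875 V; V_b = V_low + 5·LSB = -1.71875 V.

[-1.87500 V, -1.71875 V)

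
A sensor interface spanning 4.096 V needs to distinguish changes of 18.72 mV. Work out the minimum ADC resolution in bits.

8 bits

Number of steps required ≥ 4.096 V / 18.72 mV = 218.80.
Need 2^N ≥ 218.80; 2^7 = 128, 2^8 = 256.
Minimum N = 8.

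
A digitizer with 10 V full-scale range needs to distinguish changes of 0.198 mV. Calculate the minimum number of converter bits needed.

16 bits

Number of steps required ≥ 10 V / 0.198 mV = 50505.05.
Need 2^N ≥ 50505.05; 2^15 = 32768, 2^16 = 65536.
Minimum N = 16.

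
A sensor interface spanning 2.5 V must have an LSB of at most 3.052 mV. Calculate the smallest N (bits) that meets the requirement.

10 bits

Number of steps required ≥ 2.5 V / 3.052 mV = 819.13.
Need 2^N ≥ 819.13; 2^9 = 512, 2^10 = 1024.
Minimum N = 10.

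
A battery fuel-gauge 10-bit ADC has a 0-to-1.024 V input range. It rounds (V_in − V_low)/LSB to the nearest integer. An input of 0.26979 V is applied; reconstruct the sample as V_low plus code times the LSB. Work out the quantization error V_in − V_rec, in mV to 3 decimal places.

-0.210 mV

Step size: 1.024 V ÷ 2^10 = 1.000 mV.
(0.26979 − 0)/0.001 = 269.7900; round gives code 270.
Code 270 maps back to 0 + 270×0.001 V = 0.27 V.
Difference: -0.00021 V → -0.210 mV.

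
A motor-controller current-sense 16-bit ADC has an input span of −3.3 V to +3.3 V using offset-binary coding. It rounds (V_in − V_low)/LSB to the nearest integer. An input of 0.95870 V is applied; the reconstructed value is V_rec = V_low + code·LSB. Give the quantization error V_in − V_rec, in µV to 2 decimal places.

-40.23 µV

One LSB is 6.6 V / 65536 = 100.71 µV.
Scaled input = 42287.6005 LSBs, so code = 42288.
Reconstructed: 0.95874023 V.
V_in − V_rec = -4.02344e-05 V = -40.23 µV.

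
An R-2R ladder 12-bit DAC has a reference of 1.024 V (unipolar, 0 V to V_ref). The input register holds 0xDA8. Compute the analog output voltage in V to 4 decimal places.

LSB = 1.024 V / 2^12 = 250.00 µV.
Code 0xDA8 = 3496 decimal.
V_out = 0 + 3496 × 0.00025 V = 0.874 V.

0.8740 V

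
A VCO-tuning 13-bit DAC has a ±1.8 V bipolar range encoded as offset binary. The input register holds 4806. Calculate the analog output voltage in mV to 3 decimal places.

312.012 mV

LSB = 3.6 V / 2^13 = 439.45 µV.
V_out = (−1.8) + 4806 × 0.000439453 V = 0.312012 V.
= 312.012 mV.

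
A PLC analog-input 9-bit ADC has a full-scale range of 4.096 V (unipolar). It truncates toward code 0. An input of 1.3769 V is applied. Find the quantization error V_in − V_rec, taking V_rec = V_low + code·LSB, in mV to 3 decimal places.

LSB = 4.096/2^9 = 8.000 mV.
(1.3769 − 0)/0.008 = 172.1125; ⌊·⌋ gives code 172.
V_rec = 0 + 172·0.008 = 1.376 V.
Difference: 0.0009 V → 0.900 mV.

0.900 mV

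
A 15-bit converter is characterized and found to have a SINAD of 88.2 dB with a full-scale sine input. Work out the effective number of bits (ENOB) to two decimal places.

ENOB = (SINAD − 1.76) / 6.02 = (88.2 − 1.76)/6.02 = 14.359.

14.36 bits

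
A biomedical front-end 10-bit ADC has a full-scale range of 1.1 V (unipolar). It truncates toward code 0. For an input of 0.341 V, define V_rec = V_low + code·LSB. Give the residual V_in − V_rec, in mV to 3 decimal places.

0.473 mV

One LSB is 1.1 V / 1024 = 1.074 mV.
Scaled input = 317.4400 LSBs, so code = 317.
Code 317 maps back to 0 + 317×0.00107422 V = 0.34052734 V.
Difference: 0.000472656 V → 0.473 mV.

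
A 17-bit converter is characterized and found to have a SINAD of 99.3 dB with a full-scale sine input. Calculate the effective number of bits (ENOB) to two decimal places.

ENOB = (SINAD − 1.76) / 6.02 = (99.3 − 1.76)/6.02 = 16.203.

16.20 bits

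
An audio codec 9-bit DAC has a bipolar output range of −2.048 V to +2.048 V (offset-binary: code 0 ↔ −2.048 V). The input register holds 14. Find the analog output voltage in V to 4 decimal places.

-1.9360 V

LSB = 4.096 V / 2^9 = 8.000 mV.
V_out = (−2.048) + 14 × 0.008 V = -1.936 V.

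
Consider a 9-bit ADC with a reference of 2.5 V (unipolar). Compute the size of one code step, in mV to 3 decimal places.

4.883 mV

Full-scale span = 2.5 V.
LSB = 2.5 / 2^9 = 2.5 / 512 = 0.00488281 V = 4.883 mV.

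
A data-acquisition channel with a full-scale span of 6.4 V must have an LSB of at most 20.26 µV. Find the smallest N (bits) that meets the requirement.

Number of steps required ≥ 6.4 V / 20.26 µV = 315893.39.
Need 2^N ≥ 315893.39; 2^18 = 262144, 2^19 = 524288.
Minimum N = 19.

19 bits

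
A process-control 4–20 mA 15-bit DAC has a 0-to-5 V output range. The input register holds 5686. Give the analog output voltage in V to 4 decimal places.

0.8676 V

LSB = 5 V / 2^15 = 152.59 µV.
V_out = 0 + 5686 × 0.000152588 V = 0.867615 V.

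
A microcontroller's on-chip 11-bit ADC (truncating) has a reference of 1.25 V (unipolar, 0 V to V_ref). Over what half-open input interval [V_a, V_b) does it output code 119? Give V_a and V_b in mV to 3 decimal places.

[72.632 mV, 73.242 mV)

LSB = 1.25/2^11 = 0.610 mV.
V_a = V_low + 119·LSB = 0.0726318 V; V_b = V_low + 120·LSB = 0.0732422 V.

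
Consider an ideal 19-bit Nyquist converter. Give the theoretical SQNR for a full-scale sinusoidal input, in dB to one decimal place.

SNR ≈ 6.02·N + 1.76 dB = 6.02·19 + 1.76 = 116.14 dB.

116.1 dB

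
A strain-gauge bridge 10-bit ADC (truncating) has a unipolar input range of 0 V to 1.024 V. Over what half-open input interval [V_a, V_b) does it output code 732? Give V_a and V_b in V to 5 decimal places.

LSB = 1.024/2^10 = 1.000 mV.
V_a = V_low + 732·LSB = 0.732 V; V_b = V_low + 733·LSB = 0.733 V.

[0.73200 V, 0.73300 V)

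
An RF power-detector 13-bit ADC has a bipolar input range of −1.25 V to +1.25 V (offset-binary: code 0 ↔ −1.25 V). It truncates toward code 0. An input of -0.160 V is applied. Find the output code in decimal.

code 3571

With 8192 levels over 2.5 V, one step is 305.18 µV.
(-0.160 − (−1.25)) / 0.000305176 = 3571.712 LSBs.
⌊·⌋(3571.712) = 3571.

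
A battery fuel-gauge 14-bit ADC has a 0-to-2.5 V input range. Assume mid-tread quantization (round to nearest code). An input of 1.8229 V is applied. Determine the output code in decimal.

code 11947

LSB = 2.5 V / 16384 = 152.59 µV.
(V_in − V_low)/LSB = (1.8229 − 0) / 0.000152588 = 11946.557.
round(11946.557) = 11947.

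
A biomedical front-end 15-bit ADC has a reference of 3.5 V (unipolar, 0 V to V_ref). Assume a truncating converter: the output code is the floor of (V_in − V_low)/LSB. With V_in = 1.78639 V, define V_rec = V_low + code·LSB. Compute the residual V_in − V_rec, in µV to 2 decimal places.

Step size: 3.5 V ÷ 2^15 = 106.81 µV.
(V_in − V_low)/LSB = (1.78639 − 0)/0.000106812 = 16724.6936 → code 16724 (floor).
Reconstructed: 1.7863159 V.
Difference: 7.4082e-05 V → 74.08 µV.

74.08 µV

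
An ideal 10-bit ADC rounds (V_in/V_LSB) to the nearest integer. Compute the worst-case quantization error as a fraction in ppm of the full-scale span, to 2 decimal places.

Rounding → worst-case error = ½ LSB = V_FS/2^11, so 1e+06/2048 = 488.281 ppm of full scale.

488.28 ppm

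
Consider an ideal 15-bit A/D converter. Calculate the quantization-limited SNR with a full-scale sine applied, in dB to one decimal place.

SNR ≈ 6.02·N + 1.76 dB = 6.02·15 + 1.76 = 92.06 dB.

92.1 dB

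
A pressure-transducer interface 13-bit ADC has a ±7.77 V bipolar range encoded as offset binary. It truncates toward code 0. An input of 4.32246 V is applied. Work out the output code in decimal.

LSB = 15.54 V / 8192 = 1.897 mV.
(4.32246 − (−7.77)) / 0.00189697 = 6374.610 LSBs.
⌊·⌋(6374.610) = 6374.

code 6374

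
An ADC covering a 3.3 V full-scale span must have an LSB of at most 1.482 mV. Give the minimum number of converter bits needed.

12 bits

Number of steps required ≥ 3.3 V / 1.482 mV = 2226.72.
Need 2^N ≥ 2226.72; 2^11 = 2048, 2^12 = 4096.
Minimum N = 12.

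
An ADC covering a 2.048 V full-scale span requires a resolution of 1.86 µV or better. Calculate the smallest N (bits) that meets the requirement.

Number of steps required ≥ 2.048 V / 1.86 µV = 1101075.27.
Need 2^N ≥ 1101075.27; 2^20 = 1048576, 2^21 = 2097152.
Minimum N = 21.

21 bits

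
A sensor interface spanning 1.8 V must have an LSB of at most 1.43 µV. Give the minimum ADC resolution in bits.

Number of steps required ≥ 1.8 V / 1.43 µV = 1258741.26.
Need 2^N ≥ 1258741.26; 2^20 = 1048576, 2^21 = 2097152.
Minimum N = 21.

21 bits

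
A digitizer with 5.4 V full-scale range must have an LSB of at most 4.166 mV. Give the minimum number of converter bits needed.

11 bits

Number of steps required ≥ 5.4 V / 4.166 mV = 1296.21.
Need 2^N ≥ 1296.21; 2^10 = 1024, 2^11 = 2048.
Minimum N = 11.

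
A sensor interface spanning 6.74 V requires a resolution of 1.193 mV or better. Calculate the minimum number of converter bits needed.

13 bits

Number of steps required ≥ 6.74 V / 1.193 mV = 5649.62.
Need 2^N ≥ 5649.62; 2^12 = 4096, 2^13 = 8192.
Minimum N = 13.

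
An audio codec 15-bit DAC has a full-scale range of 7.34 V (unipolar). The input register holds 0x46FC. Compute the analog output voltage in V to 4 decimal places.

4.0705 V

LSB = 7.34 V / 2^15 = 224.00 µV.
Code 0x46FC = 18172 decimal.
V_out = 0 + 18172 × 0.000223999 V = 4.07051 V.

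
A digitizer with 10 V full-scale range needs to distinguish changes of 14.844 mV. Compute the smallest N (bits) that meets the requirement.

10 bits

Number of steps required ≥ 10 V / 14.844 mV = 673.67.
Need 2^N ≥ 673.67; 2^9 = 512, 2^10 = 1024.
Minimum N = 10.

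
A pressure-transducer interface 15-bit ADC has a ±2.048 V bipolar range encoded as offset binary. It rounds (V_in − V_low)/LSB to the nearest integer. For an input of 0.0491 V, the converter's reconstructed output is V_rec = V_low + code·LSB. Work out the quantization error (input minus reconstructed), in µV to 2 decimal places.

One LSB is 4.096 V / 32768 = 125.00 µV.
Scaled input = 16776.8000 LSBs, so code = 16777.
Code 16777 maps back to (−2.048) + 16777×0.000125 V = 0.049125 V.
Difference: -2.5e-05 V → -25.00 µV.

-25.00 µV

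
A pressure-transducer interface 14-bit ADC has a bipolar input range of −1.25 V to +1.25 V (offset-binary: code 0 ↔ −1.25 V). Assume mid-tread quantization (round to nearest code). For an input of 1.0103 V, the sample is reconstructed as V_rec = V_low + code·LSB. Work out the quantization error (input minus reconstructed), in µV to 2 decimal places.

LSB = 2.5/2^14 = 152.59 µV.
(V_in − V_low)/LSB = (1.0103 − (−1.25))/0.000152588 = 14813.1021 → code 14813 (round).
V_rec = (−1.25) + 14813·0.000152588 = 1.0102844 V.
Difference: 1.55762e-05 V → 15.58 µV.

15.58 µV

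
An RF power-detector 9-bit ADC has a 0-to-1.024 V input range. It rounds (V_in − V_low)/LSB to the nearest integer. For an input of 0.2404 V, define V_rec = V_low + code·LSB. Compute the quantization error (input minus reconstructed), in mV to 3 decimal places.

One LSB is 1.024 V / 512 = 2.000 mV.
(V_in − V_low)/LSB = (0.2404 − 0)/0.002 = 120.2000 → code 120 (round).
V_rec = 0 + 120·0.002 = 0.24 V.
Error = 0.2404 − 0.24 = 0.0004 V = 0.400 mV.

0.400 mV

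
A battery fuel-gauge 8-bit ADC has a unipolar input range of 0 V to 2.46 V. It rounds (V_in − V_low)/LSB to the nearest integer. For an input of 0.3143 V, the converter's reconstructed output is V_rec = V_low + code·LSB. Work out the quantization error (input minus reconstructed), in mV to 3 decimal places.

LSB = 2.46/2^8 = 9.609 mV.
(0.3143 − 0)/0.00960937 = 32.7076; round gives code 33.
Reconstructed: 0.31710938 V.
V_in − V_rec = -0.00280937 V = -2.809 mV.

-2.809 mV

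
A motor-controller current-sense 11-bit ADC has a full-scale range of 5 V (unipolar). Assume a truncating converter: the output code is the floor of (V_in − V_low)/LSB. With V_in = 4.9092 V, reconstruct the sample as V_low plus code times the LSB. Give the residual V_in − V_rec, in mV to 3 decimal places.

1.973 mV

Step size: 5 V ÷ 2^11 = 2.441 mV.
(4.9092 − 0)/0.00244141 = 2010.8083; ⌊·⌋ gives code 2010.
Code 2010 maps back to 0 + 2010×0.00244141 V = 4.9072266 V.
Error = 4.9092 − 4.9072266 = 0.00197344 V = 1.973 mV.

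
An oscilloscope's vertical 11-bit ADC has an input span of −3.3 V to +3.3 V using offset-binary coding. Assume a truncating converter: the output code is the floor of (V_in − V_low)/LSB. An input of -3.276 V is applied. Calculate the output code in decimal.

code 7

Full-scale span = 6.6 V; LSB = 6.6/2^11 = 3.223 mV.
Input sits at 7.447 steps above V_low.
So the output code is 7.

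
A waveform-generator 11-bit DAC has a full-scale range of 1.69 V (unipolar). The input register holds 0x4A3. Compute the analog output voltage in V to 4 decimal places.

LSB = 1.69 V / 2^11 = 0.825 mV.
Code 0x4A3 = 1187 decimal.
V_out = 0 + 1187 × 0.000825195 V = 0.979507 V.

0.9795 V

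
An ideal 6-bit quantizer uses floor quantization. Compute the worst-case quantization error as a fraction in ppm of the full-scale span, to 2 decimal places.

Truncating → worst-case error = 1 LSB = V_FS/2^6, so 1e+06/64 = 15625 ppm of full scale.

15625.00 ppm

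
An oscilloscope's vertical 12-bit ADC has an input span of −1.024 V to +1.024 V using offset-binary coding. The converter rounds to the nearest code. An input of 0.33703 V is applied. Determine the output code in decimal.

With 4096 levels over 2.048 V, one step is 0.500 mV.
Input sits at 2722.060 steps above V_low.
round(2722.060) = 2722.

code 2722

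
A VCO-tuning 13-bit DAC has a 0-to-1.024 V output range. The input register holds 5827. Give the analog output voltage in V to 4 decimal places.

0.7284 V

LSB = 1.024 V / 2^13 = 125.00 µV.
V_out = 0 + 5827 × 0.000125 V = 0.728375 V.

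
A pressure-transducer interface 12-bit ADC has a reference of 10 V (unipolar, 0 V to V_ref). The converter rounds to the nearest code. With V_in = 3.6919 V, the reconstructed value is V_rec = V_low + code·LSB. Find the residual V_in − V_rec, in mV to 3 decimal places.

0.494 mV

One LSB is 10 V / 4096 = 2.441 mV.
(3.6919 − 0)/0.00244141 = 1512.2022; round gives code 1512.
Reconstructed: 3.6914062 V.
Difference: 0.00049375 V → 0.494 mV.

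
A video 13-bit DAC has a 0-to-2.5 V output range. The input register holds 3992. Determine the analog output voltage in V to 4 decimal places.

1.2183 V

LSB = 2.5 V / 2^13 = 305.18 µV.
V_out = 0 + 3992 × 0.000305176 V = 1.21826 V.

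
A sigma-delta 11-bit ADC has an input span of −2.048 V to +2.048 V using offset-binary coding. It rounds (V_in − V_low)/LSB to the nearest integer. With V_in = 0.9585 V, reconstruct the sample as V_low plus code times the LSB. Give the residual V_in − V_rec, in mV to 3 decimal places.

LSB = 4.096/2^11 = 2.000 mV.
(0.9585 − (−2.048))/0.002 = 1503.2500; round gives code 1503.
Code 1503 maps back to (−2.048) + 1503×0.002 V = 0.958 V.
Difference: 0.0005 V → 0.500 mV.

0.500 mV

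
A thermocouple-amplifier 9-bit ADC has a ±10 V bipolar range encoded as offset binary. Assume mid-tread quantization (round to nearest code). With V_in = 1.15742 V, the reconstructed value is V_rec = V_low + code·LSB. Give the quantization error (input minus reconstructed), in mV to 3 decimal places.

LSB = 20/2^9 = 39.062 mV.
(1.15742 − (−10))/0.0390625 = 285.6300; round gives code 286.
Reconstructed: 1.171875 V.
V_in − V_rec = -0.014455 V = -14.455 mV.

-14.455 mV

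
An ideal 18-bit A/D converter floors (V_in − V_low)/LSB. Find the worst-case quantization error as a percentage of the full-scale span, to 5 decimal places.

Truncating → worst-case error = 1 LSB = V_FS/2^18, so 100/262144 = 0.00038147 % of full scale.

0.00038 %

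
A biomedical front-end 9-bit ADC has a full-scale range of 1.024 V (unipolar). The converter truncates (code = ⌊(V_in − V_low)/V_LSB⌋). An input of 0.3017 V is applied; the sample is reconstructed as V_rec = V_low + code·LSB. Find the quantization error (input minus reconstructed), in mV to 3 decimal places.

1.700 mV

Step size: 1.024 V ÷ 2^9 = 2.000 mV.
(V_in − V_low)/LSB = (0.3017 − 0)/0.002 = 150.8500 → code 150 (floor).
Code 150 maps back to 0 + 150×0.002 V = 0.3 V.
Error = 0.3017 − 0.3 = 0.0017 V = 1.700 mV.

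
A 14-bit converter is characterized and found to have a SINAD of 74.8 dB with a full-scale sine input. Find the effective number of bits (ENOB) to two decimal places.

ENOB = (SINAD − 1.76) / 6.02 = (74.8 − 1.76)/6.02 = 12.133.

12.13 bits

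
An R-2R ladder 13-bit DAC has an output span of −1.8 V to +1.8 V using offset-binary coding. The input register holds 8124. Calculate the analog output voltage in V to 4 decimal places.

1.7701 V

LSB = 3.6 V / 2^13 = 439.45 µV.
V_out = (−1.8) + 8124 × 0.000439453 V = 1.77012 V.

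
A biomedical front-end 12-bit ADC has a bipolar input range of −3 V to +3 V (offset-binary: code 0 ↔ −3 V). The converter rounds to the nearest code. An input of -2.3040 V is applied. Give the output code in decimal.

code 475

With 4096 levels over 6 V, one step is 1.465 mV.
Input sits at 475.136 steps above V_low.
So the output code is 475.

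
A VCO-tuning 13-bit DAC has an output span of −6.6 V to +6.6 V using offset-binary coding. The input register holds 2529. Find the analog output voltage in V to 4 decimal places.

LSB = 13.2 V / 2^13 = 1.611 mV.
V_out = (−6.6) + 2529 × 0.00161133 V = -2.52495 V.

-2.5250 V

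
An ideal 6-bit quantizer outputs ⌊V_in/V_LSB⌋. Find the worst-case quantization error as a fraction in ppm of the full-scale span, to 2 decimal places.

15625.00 ppm

Truncating → worst-case error = 1 LSB = V_FS/2^6, so 1e+06/64 = 15625 ppm of full scale.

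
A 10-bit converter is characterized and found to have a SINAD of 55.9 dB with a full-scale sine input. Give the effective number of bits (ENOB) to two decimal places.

8.99 bits

ENOB = (SINAD − 1.76) / 6.02 = (55.9 − 1.76)/6.02 = 8.993.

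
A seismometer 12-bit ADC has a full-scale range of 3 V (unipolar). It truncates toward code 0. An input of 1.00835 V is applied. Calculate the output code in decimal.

code 1376

Full-scale span = 3 V; LSB = 3/2^12 = 0.732 mV.
(1.00835 − 0) / 0.000732422 = 1376.734 LSBs.
⌊·⌋(1376.734) = 1376.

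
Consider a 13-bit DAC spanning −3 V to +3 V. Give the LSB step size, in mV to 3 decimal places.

Full-scale span = 6 V.
LSB = 6 / 2^13 = 6 / 8192 = 0.000732422 V = 0.732 mV.

0.732 mV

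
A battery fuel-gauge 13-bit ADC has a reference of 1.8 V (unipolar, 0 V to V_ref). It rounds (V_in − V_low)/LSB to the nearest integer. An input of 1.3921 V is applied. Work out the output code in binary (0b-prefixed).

code 0b1100011000000 (decimal 6336)

Full-scale span = 1.8 V; LSB = 1.8/2^13 = 219.73 µV.
(1.3921 − 0) / 0.000219727 = 6335.602 LSBs.
Round → code 6336.
In binary (0b-prefixed): 0b1100011000000.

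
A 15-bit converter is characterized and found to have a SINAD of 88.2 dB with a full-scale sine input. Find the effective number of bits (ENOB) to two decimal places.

14.36 bits

ENOB = (SINAD − 1.76) / 6.02 = (88.2 − 1.76)/6.02 = 14.359.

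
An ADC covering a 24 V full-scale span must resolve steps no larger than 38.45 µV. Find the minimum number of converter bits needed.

20 bits

Number of steps required ≥ 24 V / 38.45 µV = 624187.26.
Need 2^N ≥ 624187.26; 2^19 = 524288, 2^20 = 1048576.
Minimum N = 20.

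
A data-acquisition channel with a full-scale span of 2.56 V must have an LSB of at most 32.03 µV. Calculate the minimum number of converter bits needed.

Number of steps required ≥ 2.56 V / 32.03 µV = 79925.07.
Need 2^N ≥ 79925.07; 2^16 = 65536, 2^17 = 131072.
Minimum N = 17.

17 bits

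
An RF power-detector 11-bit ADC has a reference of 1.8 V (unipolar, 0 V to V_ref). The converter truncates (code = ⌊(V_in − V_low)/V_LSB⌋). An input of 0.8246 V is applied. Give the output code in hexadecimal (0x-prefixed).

code 0x3AA (decimal 938)

LSB = 1.8 V / 2048 = 0.879 mV.
Input sits at 938.212 steps above V_low.
Floor → code 938.
In hexadecimal (0x-prefixed): 0x3AA.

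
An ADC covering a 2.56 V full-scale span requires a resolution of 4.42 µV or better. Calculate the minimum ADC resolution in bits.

20 bits

Number of steps required ≥ 2.56 V / 4.42 µV = 579185.52.
Need 2^N ≥ 579185.52; 2^19 = 524288, 2^20 = 1048576.
Minimum N = 20.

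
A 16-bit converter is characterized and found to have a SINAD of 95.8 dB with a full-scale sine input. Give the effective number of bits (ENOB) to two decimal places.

15.62 bits

ENOB = (SINAD − 1.76) / 6.02 = (95.8 − 1.76)/6.02 = 15.621.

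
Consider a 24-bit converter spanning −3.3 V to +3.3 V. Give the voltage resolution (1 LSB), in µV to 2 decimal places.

Full-scale span = 6.6 V.
LSB = 6.6 / 2^24 = 6.6 / 16777216 = 3.93391e-07 V = 0.39 µV.

0.39 µV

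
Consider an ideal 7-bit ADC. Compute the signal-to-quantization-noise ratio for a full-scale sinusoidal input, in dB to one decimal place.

SNR ≈ 6.02·N + 1.76 dB = 6.02·7 + 1.76 = 43.90 dB.

43.9 dB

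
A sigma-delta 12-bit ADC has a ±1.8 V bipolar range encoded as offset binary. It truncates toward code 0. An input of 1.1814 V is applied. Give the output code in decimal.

With 4096 levels over 3.6 V, one step is 0.879 mV.
Input sits at 3392.171 steps above V_low.
⌊·⌋(3392.171) = 3392.

code 3392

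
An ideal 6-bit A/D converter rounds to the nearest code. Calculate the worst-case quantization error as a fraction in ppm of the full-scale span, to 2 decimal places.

Rounding → worst-case error = ½ LSB = V_FS/2^7, so 1e+06/128 = 7812.5 ppm of full scale.

7812.50 ppm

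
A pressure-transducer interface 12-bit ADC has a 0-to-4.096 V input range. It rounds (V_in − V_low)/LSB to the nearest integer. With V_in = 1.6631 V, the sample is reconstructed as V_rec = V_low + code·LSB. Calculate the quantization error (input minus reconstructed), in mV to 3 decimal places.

0.100 mV

Step size: 4.096 V ÷ 2^12 = 1.000 mV.
Scaled input = 1663.1000 LSBs, so code = 1663.
Reconstructed: 1.663 V.
V_in − V_rec = 0.0001 V = 0.100 mV.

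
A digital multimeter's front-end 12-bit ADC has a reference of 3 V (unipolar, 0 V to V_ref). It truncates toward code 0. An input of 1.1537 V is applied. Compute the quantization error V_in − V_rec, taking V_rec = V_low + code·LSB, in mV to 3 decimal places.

One LSB is 3 V / 4096 = 0.732 mV.
(V_in − V_low)/LSB = (1.1537 − 0)/0.000732422 = 1575.1851 → code 1575 (floor).
Code 1575 maps back to 0 + 1575×0.000732422 V = 1.1535645 V.
Difference: 0.000135547 V → 0.136 mV.

0.136 mV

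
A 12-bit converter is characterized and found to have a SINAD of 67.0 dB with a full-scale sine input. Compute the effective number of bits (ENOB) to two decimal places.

ENOB = (SINAD − 1.76) / 6.02 = (67.0 − 1.76)/6.02 = 10.837.

10.84 bits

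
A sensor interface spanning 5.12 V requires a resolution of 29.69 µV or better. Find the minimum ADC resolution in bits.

Number of steps required ≥ 5.12 V / 29.69 µV = 172448.64.
Need 2^N ≥ 172448.64; 2^17 = 131072, 2^18 = 262144.
Minimum N = 18.

18 bits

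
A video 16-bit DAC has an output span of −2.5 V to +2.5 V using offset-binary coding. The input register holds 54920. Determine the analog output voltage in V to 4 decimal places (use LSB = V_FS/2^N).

1.6901 V

LSB = 5 V / 2^16 = 76.29 µV.
V_out = (−2.5) + 54920 × 7.62939e-05 V = 1.69006 V.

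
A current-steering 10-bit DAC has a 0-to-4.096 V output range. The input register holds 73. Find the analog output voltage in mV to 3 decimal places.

LSB = 4.096 V / 2^10 = 4.000 mV.
V_out = 0 + 73 × 0.004 V = 0.292 V.
= 292.000 mV.

292.000 mV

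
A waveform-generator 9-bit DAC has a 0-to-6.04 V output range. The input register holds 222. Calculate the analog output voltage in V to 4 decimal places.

2.6189 V

LSB = 6.04 V / 2^9 = 11.797 mV.
V_out = 0 + 222 × 0.0117969 V = 2.61891 V.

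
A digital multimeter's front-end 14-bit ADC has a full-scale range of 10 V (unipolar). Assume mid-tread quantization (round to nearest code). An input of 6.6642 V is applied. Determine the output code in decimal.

With 16384 levels over 10 V, one step is 0.610 mV.
Input sits at 10918.625 steps above V_low.
Round → code 10919.

code 10919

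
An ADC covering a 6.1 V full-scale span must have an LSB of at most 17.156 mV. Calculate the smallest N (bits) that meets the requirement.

9 bits

Number of steps required ≥ 6.1 V / 17.156 mV = 355.56.
Need 2^N ≥ 355.56; 2^8 = 256, 2^9 = 512.
Minimum N = 9.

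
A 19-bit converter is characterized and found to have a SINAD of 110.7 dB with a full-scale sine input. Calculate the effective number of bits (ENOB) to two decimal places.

ENOB = (SINAD − 1.76) / 6.02 = (110.7 − 1.76)/6.02 = 18.096.

18.10 bits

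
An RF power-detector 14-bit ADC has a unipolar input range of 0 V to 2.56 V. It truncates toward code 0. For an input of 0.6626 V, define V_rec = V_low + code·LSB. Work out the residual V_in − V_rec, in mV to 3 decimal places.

LSB = 2.56/2^14 = 156.25 µV.
Scaled input = 4240.6400 LSBs, so code = 4240.
Reconstructed: 0.6625 V.
Difference: 0.0001 V → 0.100 mV.

0.100 mV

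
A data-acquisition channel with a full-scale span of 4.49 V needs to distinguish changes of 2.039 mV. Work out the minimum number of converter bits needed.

Number of steps required ≥ 4.49 V / 2.039 mV = 2202.06.
Need 2^N ≥ 2202.06; 2^11 = 2048, 2^12 = 4096.
Minimum N = 12.

12 bits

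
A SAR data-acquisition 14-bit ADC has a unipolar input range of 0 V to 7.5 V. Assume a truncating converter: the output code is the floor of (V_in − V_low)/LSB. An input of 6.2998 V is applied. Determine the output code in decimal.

LSB = 7.5 V / 16384 = 457.76 µV.
(V_in − V_low)/LSB = (6.2998 − 0) / 0.000457764 = 13762.123.
So the output code is 13762.

code 13762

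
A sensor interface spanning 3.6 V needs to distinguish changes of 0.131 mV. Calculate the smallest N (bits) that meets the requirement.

15 bits

Number of steps required ≥ 3.6 V / 0.131 mV = 27480.92.
Need 2^N ≥ 27480.92; 2^14 = 16384, 2^15 = 32768.
Minimum N = 15.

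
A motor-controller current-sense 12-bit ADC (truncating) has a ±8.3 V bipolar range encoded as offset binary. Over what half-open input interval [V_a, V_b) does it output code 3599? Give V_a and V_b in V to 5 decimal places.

LSB = 16.6/2^12 = 4.053 mV.
V_a = V_low + 3599·LSB = 6.28579 V; V_b = V_low + 3600·LSB = 6.28984 V.

[6.28579 V, 6.28984 V)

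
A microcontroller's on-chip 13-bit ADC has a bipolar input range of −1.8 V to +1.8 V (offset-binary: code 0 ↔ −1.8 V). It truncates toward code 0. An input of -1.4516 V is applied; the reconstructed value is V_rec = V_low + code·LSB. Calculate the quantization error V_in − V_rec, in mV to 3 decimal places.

Step size: 3.6 V ÷ 2^13 = 439.45 µV.
Scaled input = 792.8036 LSBs, so code = 792.
V_rec = (−1.8) + 792·0.000439453 = -1.4519531 V.
Difference: 0.000353125 V → 0.353 mV.

0.353 mV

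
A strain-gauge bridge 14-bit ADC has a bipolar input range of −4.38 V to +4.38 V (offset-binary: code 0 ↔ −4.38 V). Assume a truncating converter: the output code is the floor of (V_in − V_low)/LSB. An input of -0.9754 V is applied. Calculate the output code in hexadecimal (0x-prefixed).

code 0x18DF (decimal 6367)

LSB = 8.76 V / 16384 = 0.535 mV.
(-0.9754 − (−4.38)) / 0.000534668 = 6367.690 LSBs.
Floor → code 6367.
In hexadecimal (0x-prefixed): 0x18DF.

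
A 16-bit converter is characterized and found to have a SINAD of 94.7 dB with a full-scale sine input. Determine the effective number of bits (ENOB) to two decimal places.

ENOB = (SINAD − 1.76) / 6.02 = (94.7 − 1.76)/6.02 = 15.439.

15.44 bits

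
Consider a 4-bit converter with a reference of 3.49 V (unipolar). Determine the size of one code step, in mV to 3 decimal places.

Full-scale span = 3.49 V.
LSB = 3.49 / 2^4 = 3.49 / 16 = 0.218125 V = 218.125 mV.

218.125 mV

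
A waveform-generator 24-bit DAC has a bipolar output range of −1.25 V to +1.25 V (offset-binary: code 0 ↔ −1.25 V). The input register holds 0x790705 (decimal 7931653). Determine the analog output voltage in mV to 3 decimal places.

-68.092 mV

LSB = 2.5 V / 2^24 = 0.15 µV.
Code 0x790705 = 7931653 decimal.
V_out = (−1.25) + 7931653 × 1.49012e-07 V = -0.0680916 V.
= -68.092 mV.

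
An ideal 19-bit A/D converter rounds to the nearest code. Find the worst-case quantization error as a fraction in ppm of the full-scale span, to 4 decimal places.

Rounding → worst-case error = ½ LSB = V_FS/2^20, so 1e+06/1048576 = 0.953674 ppm of full scale.

0.9537 ppm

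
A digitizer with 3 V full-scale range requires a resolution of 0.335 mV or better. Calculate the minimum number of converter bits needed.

Number of steps required ≥ 3 V / 0.335 mV = 8955.22.
Need 2^N ≥ 8955.22; 2^13 = 8192, 2^14 = 16384.
Minimum N = 14.

14 bits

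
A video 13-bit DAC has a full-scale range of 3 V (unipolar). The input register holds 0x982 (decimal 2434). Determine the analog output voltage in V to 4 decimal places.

LSB = 3 V / 2^13 = 366.21 µV.
Code 0x982 = 2434 decimal.
V_out = 0 + 2434 × 0.000366211 V = 0.891357 V.

0.8914 V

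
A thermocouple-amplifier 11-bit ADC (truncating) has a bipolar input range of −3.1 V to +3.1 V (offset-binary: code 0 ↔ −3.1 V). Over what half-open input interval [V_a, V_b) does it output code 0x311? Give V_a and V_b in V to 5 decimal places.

LSB = 6.2/2^11 = 3.027 mV.
Code 0x311 = 785 decimal.
V_a = V_low + 785·LSB = -0.723535 V; V_b = V_low + 786·LSB = -0.720508 V.

[-0.72354 V, -0.72051 V)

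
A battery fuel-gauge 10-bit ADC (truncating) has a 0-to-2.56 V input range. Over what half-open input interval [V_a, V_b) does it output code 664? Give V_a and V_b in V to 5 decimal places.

[1.66000 V, 1.66250 V)

LSB = 2.56/2^10 = 2.500 mV.
V_a = V_low + 664·LSB = 1.66 V; V_b = V_low + 665·LSB = 1.6625 V.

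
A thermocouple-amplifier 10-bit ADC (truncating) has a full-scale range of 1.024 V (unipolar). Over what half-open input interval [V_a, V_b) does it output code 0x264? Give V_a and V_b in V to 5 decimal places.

LSB = 1.024/2^10 = 1.000 mV.
Code 0x264 = 612 decimal.
V_a = V_low + 612·LSB = 0.612 V; V_b = V_low + 613·LSB = 0.613 V.

[0.61200 V, 0.61300 V)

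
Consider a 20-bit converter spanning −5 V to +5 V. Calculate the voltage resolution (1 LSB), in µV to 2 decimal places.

Full-scale span = 10 V.
LSB = 10 / 2^20 = 10 / 1048576 = 9.53674e-06 V = 9.54 µV.

9.54 µV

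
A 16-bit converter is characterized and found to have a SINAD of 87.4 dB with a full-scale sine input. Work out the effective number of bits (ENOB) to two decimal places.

ENOB = (SINAD − 1.76) / 6.02 = (87.4 − 1.76)/6.02 = 14.226.

14.23 bits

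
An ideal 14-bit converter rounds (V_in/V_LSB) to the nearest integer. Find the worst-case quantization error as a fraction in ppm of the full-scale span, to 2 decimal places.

30.52 ppm

Rounding → worst-case error = ½ LSB = V_FS/2^15, so 1e+06/32768 = 30.5176 ppm of full scale.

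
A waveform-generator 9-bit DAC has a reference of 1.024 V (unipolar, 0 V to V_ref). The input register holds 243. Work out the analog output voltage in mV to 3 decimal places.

LSB = 1.024 V / 2^9 = 2.000 mV.
V_out = 0 + 243 × 0.002 V = 0.486 V.
= 486.000 mV.

486.000 mV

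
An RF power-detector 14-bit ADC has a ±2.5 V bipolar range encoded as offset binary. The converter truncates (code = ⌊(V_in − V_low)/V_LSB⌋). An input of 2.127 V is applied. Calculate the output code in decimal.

code 15161

Full-scale span = 5 V; LSB = 5/2^14 = 305.18 µV.
(V_in − V_low)/LSB = (2.127 − (−2.5)) / 0.000305176 = 15161.754.
Floor → code 15161.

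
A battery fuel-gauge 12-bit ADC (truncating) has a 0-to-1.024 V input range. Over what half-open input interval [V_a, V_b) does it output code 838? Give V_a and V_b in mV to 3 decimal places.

LSB = 1.024/2^12 = 250.00 µV.
V_a = V_low + 838·LSB = 0.2095 V; V_b = V_low + 839·LSB = 0.20975 V.

[209.500 mV, 209.750 mV)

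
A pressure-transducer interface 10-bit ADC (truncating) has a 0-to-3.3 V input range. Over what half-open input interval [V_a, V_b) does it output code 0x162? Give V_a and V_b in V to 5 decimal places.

LSB = 3.3/2^10 = 3.223 mV.
Code 0x162 = 354 decimal.
V_a = V_low + 354·LSB = 1.14082 V; V_b = V_low + 355·LSB = 1.14404 V.

[1.14082 V, 1.14404 V)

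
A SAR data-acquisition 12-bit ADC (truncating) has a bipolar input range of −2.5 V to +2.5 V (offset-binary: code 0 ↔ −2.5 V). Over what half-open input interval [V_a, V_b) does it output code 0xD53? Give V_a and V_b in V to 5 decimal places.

LSB = 5/2^12 = 1.221 mV.
Code 0xD53 = 3411 decimal.
V_a = V_low + 3411·LSB = 1.66382 V; V_b = V_low + 3412·LSB = 1.66504 V.

[1.66382 V, 1.66504 V)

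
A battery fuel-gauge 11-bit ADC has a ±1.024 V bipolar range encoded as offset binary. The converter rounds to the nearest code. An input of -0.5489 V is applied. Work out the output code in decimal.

Full-scale span = 2.048 V; LSB = 2.048/2^11 = 1.000 mV.
Input sits at 475.100 steps above V_low.
round(475.100) = 475.

code 475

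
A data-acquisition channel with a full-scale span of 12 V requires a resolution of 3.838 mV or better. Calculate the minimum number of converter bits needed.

12 bits

Number of steps required ≥ 12 V / 3.838 mV = 3126.63.
Need 2^N ≥ 3126.63; 2^11 = 2048, 2^12 = 4096.
Minimum N = 12.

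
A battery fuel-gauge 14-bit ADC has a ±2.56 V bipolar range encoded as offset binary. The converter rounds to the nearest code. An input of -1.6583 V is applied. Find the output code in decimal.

With 16384 levels over 5.12 V, one step is 312.50 µV.
Input sits at 2885.440 steps above V_low.
Round → code 2885.

code 2885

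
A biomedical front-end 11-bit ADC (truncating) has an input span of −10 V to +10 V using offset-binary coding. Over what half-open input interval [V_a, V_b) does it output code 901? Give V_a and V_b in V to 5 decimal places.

LSB = 20/2^11 = 9.766 mV.
V_a = V_low + 901·LSB = -1.20117 V; V_b = V_low + 902·LSB = -1.19141 V.

[-1.20117 V, -1.19141 V)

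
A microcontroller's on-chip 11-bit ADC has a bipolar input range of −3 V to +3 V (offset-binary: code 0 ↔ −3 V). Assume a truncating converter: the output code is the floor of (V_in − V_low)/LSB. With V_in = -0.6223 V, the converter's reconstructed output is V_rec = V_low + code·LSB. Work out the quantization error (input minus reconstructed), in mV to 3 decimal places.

1.723 mV

Step size: 6 V ÷ 2^11 = 2.930 mV.
(V_in − V_low)/LSB = (-0.6223 − (−3))/0.00292969 = 811.5883 → code 811 (floor).
Reconstructed: -0.62402344 V.
Error = -0.6223 − (−0.62402344) = 0.00172344 V = 1.723 mV.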